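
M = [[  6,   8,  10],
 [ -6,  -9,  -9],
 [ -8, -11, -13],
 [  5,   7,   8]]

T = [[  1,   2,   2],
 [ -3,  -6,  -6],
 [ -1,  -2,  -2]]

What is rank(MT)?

1

First compute MT:
[[-28, -56, -56],
 [ 30,  60,  60],
 [ 38,  76,  76],
 [-24, -48, -48]]
Now row reduce the product.
R2 ← R2 + (15/14)·R1: [0, 0, 0]
R3 ← R3 + (19/14)·R1: [0, 0, 0]
R4 ← R4 − (6/7)·R1: [0, 0, 0]
1 nonzero row, so rank(MT) = 1.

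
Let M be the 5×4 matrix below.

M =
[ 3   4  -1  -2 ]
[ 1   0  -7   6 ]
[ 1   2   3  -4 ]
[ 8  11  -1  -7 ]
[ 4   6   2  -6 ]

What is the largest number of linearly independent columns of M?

Row reduce to echelon form.
R2 ← R2 − (1/3)·R1: [0, -4/3, -20/3, 20/3]
R3 ← R3 − (1/3)·R1: [0, 2/3, 10/3, -10/3]
R4 ← R4 − (8/3)·R1: [0, 1/3, 5/3, -5/3]
R5 ← R5 − (4/3)·R1: [0, 2/3, 10/3, -10/3]
R3 ← R3 + (1/2)·R2: [0, 0, 0, 0]
R4 ← R4 + (1/4)·R2: [0, 0, 0, 0]
R5 ← R5 + (1/2)·R2: [0, 0, 0, 0]
Echelon form has 2 nonzero rows, so rank(M) = 2.
The rank gives the maximum number of linearly independent columns: 2.

2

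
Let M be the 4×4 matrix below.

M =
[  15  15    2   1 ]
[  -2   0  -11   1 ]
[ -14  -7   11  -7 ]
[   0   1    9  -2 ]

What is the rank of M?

Row reduce to echelon form.
R2 ← R2 + (2/15)·R1: [0, 2, -161/15, 17/15]
R3 ← R3 + (14/15)·R1: [0, 7, 193/15, -91/15]
R3 ← R3 − (7/2)·R2: [0, 0, 1513/30, -301/30]
R4 ← R4 − (1/2)·R2: [0, 0, 431/30, -77/30]
R4 ← R4 − (431/1513)·R3: [0, 0, 0, 441/1513]
Echelon form has 4 nonzero rows, so rank(M) = 4.

4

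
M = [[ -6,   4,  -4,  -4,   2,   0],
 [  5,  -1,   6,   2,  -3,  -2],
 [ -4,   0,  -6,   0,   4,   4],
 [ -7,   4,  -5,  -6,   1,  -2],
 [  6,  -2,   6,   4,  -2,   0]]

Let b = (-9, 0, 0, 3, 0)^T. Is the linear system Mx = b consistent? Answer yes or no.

no

Row reduce the augmented matrix [M | b].
R2 ← R2 + (5/6)·R1: [0, 7/3, 8/3, -4/3, -4/3, -2, -15/2]
R3 ← R3 − (2/3)·R1: [0, -8/3, -10/3, 8/3, 8/3, 4, 6]
R4 ← R4 − (7/6)·R1: [0, -2/3, -1/3, -4/3, -4/3, -2, 27/2]
R5 ← R5 + R1: [0, 2, 2, 0, 0, 0, -9]
R3 ← R3 + (8/7)·R2: [0, 0, -2/7, 8/7, 8/7, 12/7, -18/7]
R4 ← R4 + (2/7)·R2: [0, 0, 3/7, -12/7, -12/7, -18/7, 159/14]
R5 ← R5 − (6/7)·R2: [0, 0, -2/7, 8/7, 8/7, 12/7, -18/7]
R4 ← R4 + (3/2)·R3: [0, 0, 0, 0, 0, 0, 15/2]
R5 ← R5 − R3: [0, 0, 0, 0, 0, 0, 0]
The echelon form has 4 nonzero rows; the last pivot sits in the augmented column, so rank(M) = 3 but rank([M|b]) = 4.
Since the ranks differ, the system is inconsistent.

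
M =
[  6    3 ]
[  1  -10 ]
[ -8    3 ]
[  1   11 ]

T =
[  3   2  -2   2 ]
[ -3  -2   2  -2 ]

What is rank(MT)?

1

First compute MT:
[[  9,   6,  -6,   6],
 [ 33,  22, -22,  22],
 [-33, -22,  22, -22],
 [-30, -20,  20, -20]]
Now row reduce the product.
R2 ← R2 − (11/3)·R1: [0, 0, 0, 0]
R3 ← R3 + (11/3)·R1: [0, 0, 0, 0]
R4 ← R4 + (10/3)·R1: [0, 0, 0, 0]
1 nonzero row, so rank(MT) = 1.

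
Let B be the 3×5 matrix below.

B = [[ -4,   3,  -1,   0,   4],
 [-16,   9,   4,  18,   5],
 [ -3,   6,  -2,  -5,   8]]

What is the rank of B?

3

Row reduce to echelon form.
R2 ← R2 − (4)·R1: [0, -3, 8, 18, -11]
R3 ← R3 − (3/4)·R1: [0, 15/4, -5/4, -5, 5]
R3 ← R3 + (5/4)·R2: [0, 0, 35/4, 35/2, -35/4]
Echelon form has 3 nonzero rows, so rank(B) = 3.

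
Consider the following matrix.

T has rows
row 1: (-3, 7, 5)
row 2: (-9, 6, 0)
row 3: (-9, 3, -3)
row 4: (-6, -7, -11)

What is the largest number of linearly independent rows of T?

Row reduce to echelon form.
R2 ← R2 − (3)·R1: [0, -15, -15]
R3 ← R3 − (3)·R1: [0, -18, -18]
R4 ← R4 − (2)·R1: [0, -21, -21]
R3 ← R3 − (6/5)·R2: [0, 0, 0]
R4 ← R4 − (7/5)·R2: [0, 0, 0]
Echelon form has 2 nonzero rows, so rank(T) = 2.
The rank gives the maximum number of linearly independent rows: 2.

2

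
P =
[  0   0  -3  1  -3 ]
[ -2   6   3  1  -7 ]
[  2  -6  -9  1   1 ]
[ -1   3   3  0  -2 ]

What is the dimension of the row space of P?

Row reduce to echelon form.
Swap R1 ↔ R2
R3 ← R3 + R1: [0, 0, -6, 2, -6]
R4 ← R4 − (1/2)·R1: [0, 0, 3/2, -1/2, 3/2]
R3 ← R3 − (2)·R2: [0, 0, 0, 0, 0]
R4 ← R4 + (1/2)·R2: [0, 0, 0, 0, 0]
Echelon form has 2 nonzero rows, so rank(P) = 2.
The row space has dimension equal to the rank: 2.

2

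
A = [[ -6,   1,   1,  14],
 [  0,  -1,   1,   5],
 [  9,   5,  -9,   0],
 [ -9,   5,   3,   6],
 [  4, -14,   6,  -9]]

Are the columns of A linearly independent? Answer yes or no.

yes

Row reduce A to echelon form.
R3 ← R3 + (3/2)·R1: [0, 13/2, -15/2, 21]
R4 ← R4 − (3/2)·R1: [0, 7/2, 3/2, -15]
R5 ← R5 + (2/3)·R1: [0, -40/3, 20/3, 1/3]
R3 ← R3 + (13/2)·R2: [0, 0, -1, 107/2]
R4 ← R4 + (7/2)·R2: [0, 0, 5, 5/2]
R5 ← R5 − (40/3)·R2: [0, 0, -20/3, -199/3]
R4 ← R4 + (5)·R3: [0, 0, 0, 270]
R5 ← R5 − (20/3)·R3: [0, 0, 0, -423]
R5 ← R5 + (47/30)·R4: [0, 0, 0, 0]
4 pivots among 4 columns.
Every column is a pivot column, so the columns are linearly independent.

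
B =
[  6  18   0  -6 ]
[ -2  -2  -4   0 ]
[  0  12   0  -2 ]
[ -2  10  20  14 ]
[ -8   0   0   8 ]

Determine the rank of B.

4

Row reduce to echelon form.
R2 ← R2 + (1/3)·R1: [0, 4, -4, -2]
R4 ← R4 + (1/3)·R1: [0, 16, 20, 12]
R5 ← R5 + (4/3)·R1: [0, 24, 0, 0]
R3 ← R3 − (3)·R2: [0, 0, 12, 4]
R4 ← R4 − (4)·R2: [0, 0, 36, 20]
R5 ← R5 − (6)·R2: [0, 0, 24, 12]
R4 ← R4 − (3)·R3: [0, 0, 0, 8]
R5 ← R5 − (2)·R3: [0, 0, 0, 4]
R5 ← R5 − (1/2)·R4: [0, 0, 0, 0]
Echelon form has 4 nonzero rows, so rank(B) = 4.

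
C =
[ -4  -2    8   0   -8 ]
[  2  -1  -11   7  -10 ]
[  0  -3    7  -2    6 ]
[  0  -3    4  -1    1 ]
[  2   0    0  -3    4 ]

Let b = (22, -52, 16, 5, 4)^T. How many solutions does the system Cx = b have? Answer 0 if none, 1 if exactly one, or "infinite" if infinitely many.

1

Row reduce the augmented matrix [C | b].
R2 ← R2 + (1/2)·R1: [0, -2, -7, 7, -14, -41]
R5 ← R5 + (1/2)·R1: [0, -1, 4, -3, 0, 15]
R3 ← R3 − (3/2)·R2: [0, 0, 35/2, -25/2, 27, 155/2]
R4 ← R4 − (3/2)·R2: [0, 0, 29/2, -23/2, 22, 133/2]
R5 ← R5 − (1/2)·R2: [0, 0, 15/2, -13/2, 7, 71/2]
R4 ← R4 − (29/35)·R3: [0, 0, 0, -8/7, -13/35, 16/7]
R5 ← R5 − (3/7)·R3: [0, 0, 0, -8/7, -32/7, 16/7]
R5 ← R5 − R4: [0, 0, 0, 0, -21/5, 0]
The echelon form has 5 nonzero rows, and every pivot lies in the first 5 columns, so rank(C) = rank([C|b]) = 5.
The system is consistent.
rank = 5 = number of unknowns, so the solution is unique.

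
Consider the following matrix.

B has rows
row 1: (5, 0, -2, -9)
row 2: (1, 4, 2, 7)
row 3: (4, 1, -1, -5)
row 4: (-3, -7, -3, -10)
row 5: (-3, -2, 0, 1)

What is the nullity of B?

Row reduce to echelon form.
R2 ← R2 − (1/5)·R1: [0, 4, 12/5, 44/5]
R3 ← R3 − (4/5)·R1: [0, 1, 3/5, 11/5]
R4 ← R4 + (3/5)·R1: [0, -7, -21/5, -77/5]
R5 ← R5 + (3/5)·R1: [0, -2, -6/5, -22/5]
R3 ← R3 − (1/4)·R2: [0, 0, 0, 0]
R4 ← R4 + (7/4)·R2: [0, 0, 0, 0]
R5 ← R5 + (1/2)·R2: [0, 0, 0, 0]
2 nonzero rows, so rank(B) = 2.
B has 4 columns; by rank–nullity, nullity = 4 − 2 = 2.

2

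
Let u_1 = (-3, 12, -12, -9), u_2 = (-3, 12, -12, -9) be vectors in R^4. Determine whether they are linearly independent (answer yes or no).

no

Form the matrix with these vectors as rows and row reduce.
R2 ← R2 − R1: [0, 0, 0, 0]
1 nonzero row, so the 2 vectors span a space of dimension 1.
Since 1 < 2, the vectors are linearly dependent.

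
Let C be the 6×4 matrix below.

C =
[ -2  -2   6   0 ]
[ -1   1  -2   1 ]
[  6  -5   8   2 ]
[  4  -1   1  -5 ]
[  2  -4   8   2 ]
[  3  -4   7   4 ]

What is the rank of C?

Row reduce to echelon form.
R2 ← R2 − (1/2)·R1: [0, 2, -5, 1]
R3 ← R3 + (3)·R1: [0, -11, 26, 2]
R4 ← R4 + (2)·R1: [0, -5, 13, -5]
R5 ← R5 + R1: [0, -6, 14, 2]
R6 ← R6 + (3/2)·R1: [0, -7, 16, 4]
R3 ← R3 + (11/2)·R2: [0, 0, -3/2, 15/2]
R4 ← R4 + (5/2)·R2: [0, 0, 1/2, -5/2]
R5 ← R5 + (3)·R2: [0, 0, -1, 5]
R6 ← R6 + (7/2)·R2: [0, 0, -3/2, 15/2]
R4 ← R4 + (1/3)·R3: [0, 0, 0, 0]
R5 ← R5 − (2/3)·R3: [0, 0, 0, 0]
R6 ← R6 − R3: [0, 0, 0, 0]
Echelon form has 3 nonzero rows, so rank(C) = 3.

3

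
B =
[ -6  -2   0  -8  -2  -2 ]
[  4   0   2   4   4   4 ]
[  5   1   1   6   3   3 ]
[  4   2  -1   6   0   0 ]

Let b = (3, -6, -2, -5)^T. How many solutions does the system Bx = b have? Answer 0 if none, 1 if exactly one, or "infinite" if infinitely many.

Row reduce the augmented matrix [B | b].
R2 ← R2 + (2/3)·R1: [0, -4/3, 2, -4/3, 8/3, 8/3, -4]
R3 ← R3 + (5/6)·R1: [0, -2/3, 1, -2/3, 4/3, 4/3, 1/2]
R4 ← R4 + (2/3)·R1: [0, 2/3, -1, 2/3, -4/3, -4/3, -3]
R3 ← R3 − (1/2)·R2: [0, 0, 0, 0, 0, 0, 5/2]
R4 ← R4 + (1/2)·R2: [0, 0, 0, 0, 0, 0, -5]
R4 ← R4 + (2)·R3: [0, 0, 0, 0, 0, 0, 0]
The echelon form has 3 nonzero rows; the last pivot sits in the augmented column, so rank(B) = 2 but rank([B|b]) = 3.
Since the ranks differ, the system is inconsistent.
It has no solutions.

0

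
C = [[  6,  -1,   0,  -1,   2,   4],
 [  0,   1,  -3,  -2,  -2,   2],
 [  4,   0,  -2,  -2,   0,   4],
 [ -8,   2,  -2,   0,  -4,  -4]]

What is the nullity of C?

4

Row reduce to echelon form.
R3 ← R3 − (2/3)·R1: [0, 2/3, -2, -4/3, -4/3, 4/3]
R4 ← R4 + (4/3)·R1: [0, 2/3, -2, -4/3, -4/3, 4/3]
R3 ← R3 − (2/3)·R2: [0, 0, 0, 0, 0, 0]
R4 ← R4 − (2/3)·R2: [0, 0, 0, 0, 0, 0]
2 nonzero rows, so rank(C) = 2.
C has 6 columns; by rank–nullity, nullity = 6 − 2 = 4.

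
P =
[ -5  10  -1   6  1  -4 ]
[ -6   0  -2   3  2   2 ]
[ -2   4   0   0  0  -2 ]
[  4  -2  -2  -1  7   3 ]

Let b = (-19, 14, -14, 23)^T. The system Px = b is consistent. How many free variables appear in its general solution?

Row reduce the augmented matrix [P | b].
R2 ← R2 − (6/5)·R1: [0, -12, -4/5, -21/5, 4/5, 34/5, 184/5]
R3 ← R3 − (2/5)·R1: [0, 0, 2/5, -12/5, -2/5, -2/5, -32/5]
R4 ← R4 + (4/5)·R1: [0, 6, -14/5, 19/5, 39/5, -1/5, 39/5]
R4 ← R4 + (1/2)·R2: [0, 0, -16/5, 17/10, 41/5, 16/5, 131/5]
R4 ← R4 + (8)·R3: [0, 0, 0, -35/2, 5, 0, -25]
The echelon form has 4 nonzero rows, and every pivot lies in the first 6 columns, so rank(P) = rank([P|b]) = 4.
The system is consistent.
Free variables = (unknowns) − (rank) = 6 − 4 = 2.

2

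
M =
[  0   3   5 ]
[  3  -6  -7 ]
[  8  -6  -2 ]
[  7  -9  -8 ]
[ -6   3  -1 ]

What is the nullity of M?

Row reduce to echelon form.
Swap R1 ↔ R2
R3 ← R3 − (8/3)·R1: [0, 10, 50/3]
R4 ← R4 − (7/3)·R1: [0, 5, 25/3]
R5 ← R5 + (2)·R1: [0, -9, -15]
R3 ← R3 − (10/3)·R2: [0, 0, 0]
R4 ← R4 − (5/3)·R2: [0, 0, 0]
R5 ← R5 + (3)·R2: [0, 0, 0]
2 nonzero rows, so rank(M) = 2.
M has 3 columns; by rank–nullity, nullity = 3 − 2 = 1.

1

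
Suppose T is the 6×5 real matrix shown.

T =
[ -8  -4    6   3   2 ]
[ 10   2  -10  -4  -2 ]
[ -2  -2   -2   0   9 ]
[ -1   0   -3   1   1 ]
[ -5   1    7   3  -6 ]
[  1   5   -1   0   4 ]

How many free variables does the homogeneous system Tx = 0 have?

Row reduce to echelon form.
R2 ← R2 + (5/4)·R1: [0, -3, -5/2, -1/4, 1/2]
R3 ← R3 − (1/4)·R1: [0, -1, -7/2, -3/4, 17/2]
R4 ← R4 − (1/8)·R1: [0, 1/2, -15/4, 5/8, 3/4]
R5 ← R5 − (5/8)·R1: [0, 7/2, 13/4, 9/8, -29/4]
R6 ← R6 + (1/8)·R1: [0, 9/2, -1/4, 3/8, 17/4]
R3 ← R3 − (1/3)·R2: [0, 0, -8/3, -2/3, 25/3]
R4 ← R4 + (1/6)·R2: [0, 0, -25/6, 7/12, 5/6]
R5 ← R5 + (7/6)·R2: [0, 0, 1/3, 5/6, -20/3]
R6 ← R6 + (3/2)·R2: [0, 0, -4, 0, 5]
R4 ← R4 − (25/16)·R3: [0, 0, 0, 13/8, -195/16]
R5 ← R5 + (1/8)·R3: [0, 0, 0, 3/4, -45/8]
R6 ← R6 − (3/2)·R3: [0, 0, 0, 1, -15/2]
R5 ← R5 − (6/13)·R4: [0, 0, 0, 0, 0]
R6 ← R6 − (8/13)·R4: [0, 0, 0, 0, 0]
4 nonzero rows, so rank(T) = 4.
T has 5 columns; by rank–nullity, nullity = 5 − 4 = 1.

1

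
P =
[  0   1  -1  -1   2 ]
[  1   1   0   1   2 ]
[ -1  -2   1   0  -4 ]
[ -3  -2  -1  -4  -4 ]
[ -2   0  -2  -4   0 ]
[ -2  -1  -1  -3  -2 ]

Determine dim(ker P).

Row reduce to echelon form.
Swap R1 ↔ R2
R3 ← R3 + R1: [0, -1, 1, 1, -2]
R4 ← R4 + (3)·R1: [0, 1, -1, -1, 2]
R5 ← R5 + (2)·R1: [0, 2, -2, -2, 4]
R6 ← R6 + (2)·R1: [0, 1, -1, -1, 2]
R3 ← R3 + R2: [0, 0, 0, 0, 0]
R4 ← R4 − R2: [0, 0, 0, 0, 0]
R5 ← R5 − (2)·R2: [0, 0, 0, 0, 0]
R6 ← R6 − R2: [0, 0, 0, 0, 0]
2 nonzero rows, so rank(P) = 2.
P has 5 columns; by rank–nullity, nullity = 5 − 2 = 3.

3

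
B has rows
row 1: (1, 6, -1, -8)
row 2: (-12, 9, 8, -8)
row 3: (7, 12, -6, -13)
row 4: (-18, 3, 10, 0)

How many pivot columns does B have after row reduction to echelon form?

4

Row reduce to echelon form.
R2 ← R2 + (12)·R1: [0, 81, -4, -104]
R3 ← R3 − (7)·R1: [0, -30, 1, 43]
R4 ← R4 + (18)·R1: [0, 111, -8, -144]
R3 ← R3 + (10/27)·R2: [0, 0, -13/27, 121/27]
R4 ← R4 − (37/27)·R2: [0, 0, -68/27, -40/27]
R4 ← R4 − (68/13)·R3: [0, 0, 0, -324/13]
Echelon form has 4 nonzero rows, so rank(B) = 4.
Each nonzero row contributes one pivot column: 4 pivot columns.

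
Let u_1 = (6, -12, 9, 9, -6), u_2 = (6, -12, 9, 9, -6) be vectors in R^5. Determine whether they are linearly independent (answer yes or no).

Form the matrix with these vectors as rows and row reduce.
R2 ← R2 − R1: [0, 0, 0, 0, 0]
1 nonzero row, so the 2 vectors span a space of dimension 1.
Since 1 < 2, the vectors are linearly dependent.

no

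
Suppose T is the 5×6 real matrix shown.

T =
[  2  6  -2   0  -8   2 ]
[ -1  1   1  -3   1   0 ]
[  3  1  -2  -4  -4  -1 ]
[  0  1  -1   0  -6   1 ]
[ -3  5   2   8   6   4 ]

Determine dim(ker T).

1

Row reduce to echelon form.
R2 ← R2 + (1/2)·R1: [0, 4, 0, -3, -3, 1]
R3 ← R3 − (3/2)·R1: [0, -8, 1, -4, 8, -4]
R5 ← R5 + (3/2)·R1: [0, 14, -1, 8, -6, 7]
R3 ← R3 + (2)·R2: [0, 0, 1, -10, 2, -2]
R4 ← R4 − (1/4)·R2: [0, 0, -1, 3/4, -21/4, 3/4]
R5 ← R5 − (7/2)·R2: [0, 0, -1, 37/2, 9/2, 7/2]
R4 ← R4 + R3: [0, 0, 0, -37/4, -13/4, -5/4]
R5 ← R5 + R3: [0, 0, 0, 17/2, 13/2, 3/2]
R5 ← R5 + (34/37)·R4: [0, 0, 0, 0, 130/37, 13/37]
5 nonzero rows, so rank(T) = 5.
T has 6 columns; by rank–nullity, nullity = 6 − 5 = 1.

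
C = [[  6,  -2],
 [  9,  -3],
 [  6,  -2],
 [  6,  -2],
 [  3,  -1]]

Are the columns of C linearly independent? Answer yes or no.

Row reduce C to echelon form.
R2 ← R2 − (3/2)·R1: [0, 0]
R3 ← R3 − R1: [0, 0]
R4 ← R4 − R1: [0, 0]
R5 ← R5 − (1/2)·R1: [0, 0]
1 pivot among 2 columns.
Only 1 < 2 pivot columns, so the columns are linearly dependent.

no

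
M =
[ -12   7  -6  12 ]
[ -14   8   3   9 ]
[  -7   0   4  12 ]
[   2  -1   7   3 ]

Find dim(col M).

4

Row reduce to echelon form.
R2 ← R2 − (7/6)·R1: [0, -1/6, 10, -5]
R3 ← R3 − (7/12)·R1: [0, -49/12, 15/2, 5]
R4 ← R4 + (1/6)·R1: [0, 1/6, 6, 5]
R3 ← R3 − (49/2)·R2: [0, 0, -475/2, 255/2]
R4 ← R4 + R2: [0, 0, 16, 0]
R4 ← R4 + (32/475)·R3: [0, 0, 0, 816/95]
Echelon form has 4 nonzero rows, so rank(M) = 4.
The column space has dimension equal to the rank: 4.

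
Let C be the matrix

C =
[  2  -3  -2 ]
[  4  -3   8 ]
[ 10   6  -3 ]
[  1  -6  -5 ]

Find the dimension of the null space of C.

Row reduce to echelon form.
R2 ← R2 − (2)·R1: [0, 3, 12]
R3 ← R3 − (5)·R1: [0, 21, 7]
R4 ← R4 − (1/2)·R1: [0, -9/2, -4]
R3 ← R3 − (7)·R2: [0, 0, -77]
R4 ← R4 + (3/2)·R2: [0, 0, 14]
R4 ← R4 + (2/11)·R3: [0, 0, 0]
3 nonzero rows, so rank(C) = 3.
C has 3 columns; by rank–nullity, nullity = 3 − 3 = 0.

0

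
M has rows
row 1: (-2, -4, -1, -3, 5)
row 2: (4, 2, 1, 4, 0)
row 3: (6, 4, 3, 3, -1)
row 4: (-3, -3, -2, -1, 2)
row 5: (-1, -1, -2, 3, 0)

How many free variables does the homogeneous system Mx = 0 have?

Row reduce to echelon form.
R2 ← R2 + (2)·R1: [0, -6, -1, -2, 10]
R3 ← R3 + (3)·R1: [0, -8, 0, -6, 14]
R4 ← R4 − (3/2)·R1: [0, 3, -1/2, 7/2, -11/2]
R5 ← R5 − (1/2)·R1: [0, 1, -3/2, 9/2, -5/2]
R3 ← R3 − (4/3)·R2: [0, 0, 4/3, -10/3, 2/3]
R4 ← R4 + (1/2)·R2: [0, 0, -1, 5/2, -1/2]
R5 ← R5 + (1/6)·R2: [0, 0, -5/3, 25/6, -5/6]
R4 ← R4 + (3/4)·R3: [0, 0, 0, 0, 0]
R5 ← R5 + (5/4)·R3: [0, 0, 0, 0, 0]
3 nonzero rows, so rank(M) = 3.
M has 5 columns; by rank–nullity, nullity = 5 − 3 = 2.

2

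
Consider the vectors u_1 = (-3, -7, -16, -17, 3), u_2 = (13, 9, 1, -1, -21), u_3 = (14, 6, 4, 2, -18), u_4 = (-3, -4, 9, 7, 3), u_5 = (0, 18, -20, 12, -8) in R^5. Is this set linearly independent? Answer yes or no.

Form the matrix with these vectors as rows and row reduce.
R2 ← R2 + (13/3)·R1: [0, -64/3, -205/3, -224/3, -8]
R3 ← R3 + (14/3)·R1: [0, -80/3, -212/3, -232/3, -4]
R4 ← R4 − R1: [0, 3, 25, 24, 0]
R3 ← R3 − (5/4)·R2: [0, 0, 59/4, 16, 6]
R4 ← R4 + (9/64)·R2: [0, 0, 985/64, 27/2, -9/8]
R5 ← R5 + (27/32)·R2: [0, 0, -2485/32, -51, -59/4]
R4 ← R4 − (985/944)·R3: [0, 0, 0, -377/118, -1743/236]
R5 ← R5 + (2485/472)·R3: [0, 0, 0, 1961/59, 1987/118]
R5 ← R5 + (3922/377)·R4: [0, 0, 0, 0, -22618/377]
5 nonzero rows, so the 5 vectors span a space of dimension 5.
Since 5 = 5, the vectors are linearly independent.

yes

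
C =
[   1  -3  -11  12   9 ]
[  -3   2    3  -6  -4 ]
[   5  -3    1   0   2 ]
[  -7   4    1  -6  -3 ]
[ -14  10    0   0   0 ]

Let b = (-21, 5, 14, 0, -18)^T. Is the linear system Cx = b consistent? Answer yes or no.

yes

Row reduce the augmented matrix [C | b].
R2 ← R2 + (3)·R1: [0, -7, -30, 30, 23, -58]
R3 ← R3 − (5)·R1: [0, 12, 56, -60, -43, 119]
R4 ← R4 + (7)·R1: [0, -17, -76, 78, 60, -147]
R5 ← R5 + (14)·R1: [0, -32, -154, 168, 126, -312]
R3 ← R3 + (12/7)·R2: [0, 0, 32/7, -60/7, -25/7, 137/7]
R4 ← R4 − (17/7)·R2: [0, 0, -22/7, 36/7, 29/7, -43/7]
R5 ← R5 − (32/7)·R2: [0, 0, -118/7, 216/7, 146/7, -328/7]
R4 ← R4 + (11/16)·R3: [0, 0, 0, -3/4, 27/16, 117/16]
R5 ← R5 + (59/16)·R3: [0, 0, 0, -3/4, 123/16, 405/16]
R5 ← R5 − R4: [0, 0, 0, 0, 6, 18]
The echelon form has 5 nonzero rows, and every pivot lies in the first 5 columns, so rank(C) = rank([C|b]) = 5.
The system is consistent.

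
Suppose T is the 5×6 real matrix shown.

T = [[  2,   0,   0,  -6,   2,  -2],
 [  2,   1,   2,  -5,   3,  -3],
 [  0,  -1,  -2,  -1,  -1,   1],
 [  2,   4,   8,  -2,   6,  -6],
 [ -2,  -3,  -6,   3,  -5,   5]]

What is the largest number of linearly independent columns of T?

Row reduce to echelon form.
R2 ← R2 − R1: [0, 1, 2, 1, 1, -1]
R4 ← R4 − R1: [0, 4, 8, 4, 4, -4]
R5 ← R5 + R1: [0, -3, -6, -3, -3, 3]
R3 ← R3 + R2: [0, 0, 0, 0, 0, 0]
R4 ← R4 − (4)·R2: [0, 0, 0, 0, 0, 0]
R5 ← R5 + (3)·R2: [0, 0, 0, 0, 0, 0]
Echelon form has 2 nonzero rows, so rank(T) = 2.
The rank gives the maximum number of linearly independent columns: 2.

2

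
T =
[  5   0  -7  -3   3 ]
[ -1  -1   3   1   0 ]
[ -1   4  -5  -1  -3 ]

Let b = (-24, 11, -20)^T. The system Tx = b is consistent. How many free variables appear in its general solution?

Row reduce the augmented matrix [T | b].
R2 ← R2 + (1/5)·R1: [0, -1, 8/5, 2/5, 3/5, 31/5]
R3 ← R3 + (1/5)·R1: [0, 4, -32/5, -8/5, -12/5, -124/5]
R3 ← R3 + (4)·R2: [0, 0, 0, 0, 0, 0]
The echelon form has 2 nonzero rows, and every pivot lies in the first 5 columns, so rank(T) = rank([T|b]) = 2.
The system is consistent.
Free variables = (unknowns) − (rank) = 5 − 2 = 3.

3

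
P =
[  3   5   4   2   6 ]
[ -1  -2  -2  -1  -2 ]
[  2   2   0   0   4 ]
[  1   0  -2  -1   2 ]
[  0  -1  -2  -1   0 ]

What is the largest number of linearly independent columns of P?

2

Row reduce to echelon form.
R2 ← R2 + (1/3)·R1: [0, -1/3, -2/3, -1/3, 0]
R3 ← R3 − (2/3)·R1: [0, -4/3, -8/3, -4/3, 0]
R4 ← R4 − (1/3)·R1: [0, -5/3, -10/3, -5/3, 0]
R3 ← R3 − (4)·R2: [0, 0, 0, 0, 0]
R4 ← R4 − (5)·R2: [0, 0, 0, 0, 0]
R5 ← R5 − (3)·R2: [0, 0, 0, 0, 0]
Echelon form has 2 nonzero rows, so rank(P) = 2.
The rank gives the maximum number of linearly independent columns: 2.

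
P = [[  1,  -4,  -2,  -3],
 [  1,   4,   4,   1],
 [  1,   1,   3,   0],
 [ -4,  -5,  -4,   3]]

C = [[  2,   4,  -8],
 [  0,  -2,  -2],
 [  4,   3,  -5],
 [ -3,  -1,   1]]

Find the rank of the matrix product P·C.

First compute PC:
[[  3,   9,   7],
 [ 15,   7, -35],
 [ 14,  11, -25],
 [-33, -21,  65]]
Now row reduce the product.
R2 ← R2 − (5)·R1: [0, -38, -70]
R3 ← R3 − (14/3)·R1: [0, -31, -173/3]
R4 ← R4 + (11)·R1: [0, 78, 142]
R3 ← R3 − (31/38)·R2: [0, 0, -32/57]
R4 ← R4 + (39/19)·R2: [0, 0, -32/19]
R4 ← R4 − (3)·R3: [0, 0, 0]
3 nonzero rows, so rank(PC) = 3.

3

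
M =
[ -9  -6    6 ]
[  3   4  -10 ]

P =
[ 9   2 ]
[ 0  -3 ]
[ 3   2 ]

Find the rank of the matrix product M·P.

First compute MP:
[[-63,  12],
 [ -3, -26]]
Now row reduce the product.
R2 ← R2 − (1/21)·R1: [0, -186/7]
2 nonzero rows, so rank(MP) = 2.

2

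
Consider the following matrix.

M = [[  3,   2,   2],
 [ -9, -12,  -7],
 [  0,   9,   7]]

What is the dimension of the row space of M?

Row reduce to echelon form.
R2 ← R2 + (3)·R1: [0, -6, -1]
R3 ← R3 + (3/2)·R2: [0, 0, 11/2]
Echelon form has 3 nonzero rows, so rank(M) = 3.
The row space has dimension equal to the rank: 3.

3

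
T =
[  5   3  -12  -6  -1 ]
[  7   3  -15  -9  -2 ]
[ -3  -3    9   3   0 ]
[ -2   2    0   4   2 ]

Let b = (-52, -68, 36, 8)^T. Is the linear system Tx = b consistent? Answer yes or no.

yes

Row reduce the augmented matrix [T | b].
R2 ← R2 − (7/5)·R1: [0, -6/5, 9/5, -3/5, -3/5, 24/5]
R3 ← R3 + (3/5)·R1: [0, -6/5, 9/5, -3/5, -3/5, 24/5]
R4 ← R4 + (2/5)·R1: [0, 16/5, -24/5, 8/5, 8/5, -64/5]
R3 ← R3 − R2: [0, 0, 0, 0, 0, 0]
R4 ← R4 + (8/3)·R2: [0, 0, 0, 0, 0, 0]
The echelon form has 2 nonzero rows, and every pivot lies in the first 5 columns, so rank(T) = rank([T|b]) = 2.
The system is consistent.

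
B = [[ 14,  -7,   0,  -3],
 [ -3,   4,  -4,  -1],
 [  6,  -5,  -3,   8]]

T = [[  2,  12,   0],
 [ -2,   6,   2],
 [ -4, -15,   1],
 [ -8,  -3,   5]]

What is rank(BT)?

2

First compute BT:
[[ 66, 135, -29],
 [ 10,  51,  -1],
 [-30,  63,  27]]
Now row reduce the product.
R2 ← R2 − (5/33)·R1: [0, 336/11, 112/33]
R3 ← R3 + (5/11)·R1: [0, 1368/11, 152/11]
R3 ← R3 − (57/14)·R2: [0, 0, 0]
2 nonzero rows, so rank(BT) = 2.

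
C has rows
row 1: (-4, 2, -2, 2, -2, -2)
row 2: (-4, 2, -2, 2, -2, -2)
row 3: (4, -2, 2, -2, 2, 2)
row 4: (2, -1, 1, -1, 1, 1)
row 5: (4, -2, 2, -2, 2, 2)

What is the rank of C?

1

Row reduce to echelon form.
R2 ← R2 − R1: [0, 0, 0, 0, 0, 0]
R3 ← R3 + R1: [0, 0, 0, 0, 0, 0]
R4 ← R4 + (1/2)·R1: [0, 0, 0, 0, 0, 0]
R5 ← R5 + R1: [0, 0, 0, 0, 0, 0]
Echelon form has 1 nonzero row, so rank(C) = 1.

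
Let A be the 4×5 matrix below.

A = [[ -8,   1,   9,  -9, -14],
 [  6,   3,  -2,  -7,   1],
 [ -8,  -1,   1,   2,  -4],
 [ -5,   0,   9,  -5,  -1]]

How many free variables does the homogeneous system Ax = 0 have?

1

Row reduce to echelon form.
R2 ← R2 + (3/4)·R1: [0, 15/4, 19/4, -55/4, -19/2]
R3 ← R3 − R1: [0, -2, -8, 11, 10]
R4 ← R4 − (5/8)·R1: [0, -5/8, 27/8, 5/8, 31/4]
R3 ← R3 + (8/15)·R2: [0, 0, -82/15, 11/3, 74/15]
R4 ← R4 + (1/6)·R2: [0, 0, 25/6, -5/3, 37/6]
R4 ← R4 + (125/164)·R3: [0, 0, 0, 185/164, 407/41]
4 nonzero rows, so rank(A) = 4.
A has 5 columns; by rank–nullity, nullity = 5 − 4 = 1.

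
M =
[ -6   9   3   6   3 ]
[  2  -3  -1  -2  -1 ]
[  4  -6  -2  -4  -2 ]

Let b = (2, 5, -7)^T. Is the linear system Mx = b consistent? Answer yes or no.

no

Row reduce the augmented matrix [M | b].
R2 ← R2 + (1/3)·R1: [0, 0, 0, 0, 0, 17/3]
R3 ← R3 + (2/3)·R1: [0, 0, 0, 0, 0, -17/3]
R3 ← R3 + R2: [0, 0, 0, 0, 0, 0]
The echelon form has 2 nonzero rows; the last pivot sits in the augmented column, so rank(M) = 1 but rank([M|b]) = 2.
Since the ranks differ, the system is inconsistent.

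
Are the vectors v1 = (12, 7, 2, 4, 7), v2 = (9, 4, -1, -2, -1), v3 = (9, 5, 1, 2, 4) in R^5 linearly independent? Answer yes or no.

Form the matrix with these vectors as rows and row reduce.
R2 ← R2 − (3/4)·R1: [0, -5/4, -5/2, -5, -25/4]
R3 ← R3 − (3/4)·R1: [0, -1/4, -1/2, -1, -5/4]
R3 ← R3 − (1/5)·R2: [0, 0, 0, 0, 0]
2 nonzero rows, so the 3 vectors span a space of dimension 2.
Since 2 < 3, the vectors are linearly dependent.

no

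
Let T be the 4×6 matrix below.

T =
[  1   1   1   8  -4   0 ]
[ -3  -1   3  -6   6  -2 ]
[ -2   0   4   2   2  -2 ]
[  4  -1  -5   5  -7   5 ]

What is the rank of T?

Row reduce to echelon form.
R2 ← R2 + (3)·R1: [0, 2, 6, 18, -6, -2]
R3 ← R3 + (2)·R1: [0, 2, 6, 18, -6, -2]
R4 ← R4 − (4)·R1: [0, -5, -9, -27, 9, 5]
R3 ← R3 − R2: [0, 0, 0, 0, 0, 0]
R4 ← R4 + (5/2)·R2: [0, 0, 6, 18, -6, 0]
Swap R3 ↔ R4
Echelon form has 3 nonzero rows, so rank(T) = 3.

3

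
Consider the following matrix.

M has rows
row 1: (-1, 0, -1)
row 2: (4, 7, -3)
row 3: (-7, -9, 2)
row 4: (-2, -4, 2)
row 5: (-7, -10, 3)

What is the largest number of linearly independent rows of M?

Row reduce to echelon form.
R2 ← R2 + (4)·R1: [0, 7, -7]
R3 ← R3 − (7)·R1: [0, -9, 9]
R4 ← R4 − (2)·R1: [0, -4, 4]
R5 ← R5 − (7)·R1: [0, -10, 10]
R3 ← R3 + (9/7)·R2: [0, 0, 0]
R4 ← R4 + (4/7)·R2: [0, 0, 0]
R5 ← R5 + (10/7)·R2: [0, 0, 0]
Echelon form has 2 nonzero rows, so rank(M) = 2.
The rank gives the maximum number of linearly independent rows: 2.

2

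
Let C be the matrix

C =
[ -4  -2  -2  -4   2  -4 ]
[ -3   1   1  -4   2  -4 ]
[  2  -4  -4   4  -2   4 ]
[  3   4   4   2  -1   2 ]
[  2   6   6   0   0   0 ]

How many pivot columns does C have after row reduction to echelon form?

2

Row reduce to echelon form.
R2 ← R2 − (3/4)·R1: [0, 5/2, 5/2, -1, 1/2, -1]
R3 ← R3 + (1/2)·R1: [0, -5, -5, 2, -1, 2]
R4 ← R4 + (3/4)·R1: [0, 5/2, 5/2, -1, 1/2, -1]
R5 ← R5 + (1/2)·R1: [0, 5, 5, -2, 1, -2]
R3 ← R3 + (2)·R2: [0, 0, 0, 0, 0, 0]
R4 ← R4 − R2: [0, 0, 0, 0, 0, 0]
R5 ← R5 − (2)·R2: [0, 0, 0, 0, 0, 0]
Echelon form has 2 nonzero rows, so rank(C) = 2.
Each nonzero row contributes one pivot column: 2 pivot columns.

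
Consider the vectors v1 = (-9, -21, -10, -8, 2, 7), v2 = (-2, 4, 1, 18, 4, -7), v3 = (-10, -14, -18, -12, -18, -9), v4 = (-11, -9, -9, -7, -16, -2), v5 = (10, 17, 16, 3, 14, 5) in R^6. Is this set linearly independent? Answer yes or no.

yes

Form the matrix with these vectors as rows and row reduce.
R2 ← R2 − (2/9)·R1: [0, 26/3, 29/9, 178/9, 32/9, -77/9]
R3 ← R3 − (10/9)·R1: [0, 28/3, -62/9, -28/9, -182/9, -151/9]
R4 ← R4 − (11/9)·R1: [0, 50/3, 29/9, 25/9, -166/9, -95/9]
R5 ← R5 + (10/9)·R1: [0, -19/3, 44/9, -53/9, 146/9, 115/9]
R3 ← R3 − (14/13)·R2: [0, 0, -404/39, -952/39, -938/39, -295/39]
R4 ← R4 − (25/13)·R2: [0, 0, -116/39, -1375/39, -986/39, 230/39]
R5 ← R5 + (19/26)·R2: [0, 0, 565/78, 334/39, 734/39, 509/78]
R4 ← R4 − (29/101)·R3: [0, 0, 0, -2853/101, -1856/101, 815/101]
R5 ← R5 + (565/808)·R3: [0, 0, 0, -859/101, 809/404, 999/808]
R5 ← R5 − (859/2853)·R4: [0, 0, 0, 0, 85993/11412, -27233/22824]
5 nonzero rows, so the 5 vectors span a space of dimension 5.
Since 5 = 5, the vectors are linearly independent.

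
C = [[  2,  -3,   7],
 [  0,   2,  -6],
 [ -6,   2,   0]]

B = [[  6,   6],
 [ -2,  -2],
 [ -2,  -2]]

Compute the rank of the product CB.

1

First compute CB:
[[  4,   4],
 [  8,   8],
 [-40, -40]]
Now row reduce the product.
R2 ← R2 − (2)·R1: [0, 0]
R3 ← R3 + (10)·R1: [0, 0]
1 nonzero row, so rank(CB) = 1.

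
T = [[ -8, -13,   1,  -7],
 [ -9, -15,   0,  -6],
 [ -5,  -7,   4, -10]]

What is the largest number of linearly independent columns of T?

2

Row reduce to echelon form.
R2 ← R2 − (9/8)·R1: [0, -3/8, -9/8, 15/8]
R3 ← R3 − (5/8)·R1: [0, 9/8, 27/8, -45/8]
R3 ← R3 + (3)·R2: [0, 0, 0, 0]
Echelon form has 2 nonzero rows, so rank(T) = 2.
The rank gives the maximum number of linearly independent columns: 2.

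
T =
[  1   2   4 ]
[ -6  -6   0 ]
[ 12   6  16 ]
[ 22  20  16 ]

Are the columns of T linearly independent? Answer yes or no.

yes

Row reduce T to echelon form.
R2 ← R2 + (6)·R1: [0, 6, 24]
R3 ← R3 − (12)·R1: [0, -18, -32]
R4 ← R4 − (22)·R1: [0, -24, -72]
R3 ← R3 + (3)·R2: [0, 0, 40]
R4 ← R4 + (4)·R2: [0, 0, 24]
R4 ← R4 − (3/5)·R3: [0, 0, 0]
3 pivots among 3 columns.
Every column is a pivot column, so the columns are linearly independent.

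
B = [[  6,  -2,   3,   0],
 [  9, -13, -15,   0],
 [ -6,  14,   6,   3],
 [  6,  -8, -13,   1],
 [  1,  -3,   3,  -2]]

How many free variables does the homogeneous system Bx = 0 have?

Row reduce to echelon form.
R2 ← R2 − (3/2)·R1: [0, -10, -39/2, 0]
R3 ← R3 + R1: [0, 12, 9, 3]
R4 ← R4 − R1: [0, -6, -16, 1]
R5 ← R5 − (1/6)·R1: [0, -8/3, 5/2, -2]
R3 ← R3 + (6/5)·R2: [0, 0, -72/5, 3]
R4 ← R4 − (3/5)·R2: [0, 0, -43/10, 1]
R5 ← R5 − (4/15)·R2: [0, 0, 77/10, -2]
R4 ← R4 − (43/144)·R3: [0, 0, 0, 5/48]
R5 ← R5 + (77/144)·R3: [0, 0, 0, -19/48]
R5 ← R5 + (19/5)·R4: [0, 0, 0, 0]
4 nonzero rows, so rank(B) = 4.
B has 4 columns; by rank–nullity, nullity = 4 − 4 = 0.

0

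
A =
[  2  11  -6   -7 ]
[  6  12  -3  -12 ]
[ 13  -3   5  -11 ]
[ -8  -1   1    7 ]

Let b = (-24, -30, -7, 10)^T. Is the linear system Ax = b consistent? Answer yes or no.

yes

Row reduce the augmented matrix [A | b].
R2 ← R2 − (3)·R1: [0, -21, 15, 9, 42]
R3 ← R3 − (13/2)·R1: [0, -149/2, 44, 69/2, 149]
R4 ← R4 + (4)·R1: [0, 43, -23, -21, -86]
R3 ← R3 − (149/42)·R2: [0, 0, -129/14, 18/7, 0]
R4 ← R4 + (43/21)·R2: [0, 0, 54/7, -18/7, 0]
R4 ← R4 + (36/43)·R3: [0, 0, 0, -18/43, 0]
The echelon form has 4 nonzero rows, and every pivot lies in the first 4 columns, so rank(A) = rank([A|b]) = 4.
The system is consistent.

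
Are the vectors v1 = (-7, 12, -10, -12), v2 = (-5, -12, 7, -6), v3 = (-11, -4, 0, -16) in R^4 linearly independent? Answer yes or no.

no

Form the matrix with these vectors as rows and row reduce.
R2 ← R2 − (5/7)·R1: [0, -144/7, 99/7, 18/7]
R3 ← R3 − (11/7)·R1: [0, -160/7, 110/7, 20/7]
R3 ← R3 − (10/9)·R2: [0, 0, 0, 0]
2 nonzero rows, so the 3 vectors span a space of dimension 2.
Since 2 < 3, the vectors are linearly dependent.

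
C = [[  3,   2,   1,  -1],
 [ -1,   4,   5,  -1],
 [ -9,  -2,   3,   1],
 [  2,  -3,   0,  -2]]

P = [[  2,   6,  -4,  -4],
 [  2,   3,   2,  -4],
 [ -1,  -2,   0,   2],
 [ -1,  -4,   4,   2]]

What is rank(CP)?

First compute CP:
[[ 10,  26, -12, -20],
 [  2,   0,   8,  -4],
 [-26, -70,  36,  52],
 [  0,  11, -22,   0]]
Now row reduce the product.
R2 ← R2 − (1/5)·R1: [0, -26/5, 52/5, 0]
R3 ← R3 + (13/5)·R1: [0, -12/5, 24/5, 0]
R3 ← R3 − (6/13)·R2: [0, 0, 0, 0]
R4 ← R4 + (55/26)·R2: [0, 0, 0, 0]
2 nonzero rows, so rank(CP) = 2.

2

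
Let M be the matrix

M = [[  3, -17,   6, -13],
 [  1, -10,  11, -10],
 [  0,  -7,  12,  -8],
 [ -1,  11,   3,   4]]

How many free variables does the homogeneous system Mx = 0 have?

Row reduce to echelon form.
R2 ← R2 − (1/3)·R1: [0, -13/3, 9, -17/3]
R4 ← R4 + (1/3)·R1: [0, 16/3, 5, -1/3]
R3 ← R3 − (21/13)·R2: [0, 0, -33/13, 15/13]
R4 ← R4 + (16/13)·R2: [0, 0, 209/13, -95/13]
R4 ← R4 + (19/3)·R3: [0, 0, 0, 0]
3 nonzero rows, so rank(M) = 3.
M has 4 columns; by rank–nullity, nullity = 4 − 3 = 1.

1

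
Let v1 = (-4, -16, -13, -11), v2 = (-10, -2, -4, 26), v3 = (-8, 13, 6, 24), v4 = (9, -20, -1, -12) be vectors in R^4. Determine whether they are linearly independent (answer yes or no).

yes

Form the matrix with these vectors as rows and row reduce.
R2 ← R2 − (5/2)·R1: [0, 38, 57/2, 107/2]
R3 ← R3 − (2)·R1: [0, 45, 32, 46]
R4 ← R4 + (9/4)·R1: [0, -56, -121/4, -147/4]
R3 ← R3 − (45/38)·R2: [0, 0, -7/4, -1319/76]
R4 ← R4 + (28/19)·R2: [0, 0, 47/4, 3199/76]
R4 ← R4 + (47/7)·R3: [0, 0, 0, -9900/133]
4 nonzero rows, so the 4 vectors span a space of dimension 4.
Since 4 = 4, the vectors are linearly independent.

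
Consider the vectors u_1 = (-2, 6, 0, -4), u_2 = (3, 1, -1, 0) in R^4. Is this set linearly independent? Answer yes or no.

yes

Form the matrix with these vectors as rows and row reduce.
R2 ← R2 + (3/2)·R1: [0, 10, -1, -6]
2 nonzero rows, so the 2 vectors span a space of dimension 2.
Since 2 = 2, the vectors are linearly independent.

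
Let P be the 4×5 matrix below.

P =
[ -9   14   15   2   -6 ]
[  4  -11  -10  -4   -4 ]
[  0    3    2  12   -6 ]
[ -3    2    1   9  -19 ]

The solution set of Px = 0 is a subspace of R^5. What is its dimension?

1

Row reduce to echelon form.
R2 ← R2 + (4/9)·R1: [0, -43/9, -10/3, -28/9, -20/3]
R4 ← R4 − (1/3)·R1: [0, -8/3, -4, 25/3, -17]
R3 ← R3 + (27/43)·R2: [0, 0, -4/43, 432/43, -438/43]
R4 ← R4 − (24/43)·R2: [0, 0, -92/43, 433/43, -571/43]
R4 ← R4 − (23)·R3: [0, 0, 0, -221, 221]
4 nonzero rows, so rank(P) = 4.
P has 5 columns; by rank–nullity, nullity = 5 − 4 = 1.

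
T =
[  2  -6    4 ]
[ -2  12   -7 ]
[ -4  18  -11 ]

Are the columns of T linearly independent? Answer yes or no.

Row reduce T to echelon form.
R2 ← R2 + R1: [0, 6, -3]
R3 ← R3 + (2)·R1: [0, 6, -3]
R3 ← R3 − R2: [0, 0, 0]
2 pivots among 3 columns.
Only 2 < 3 pivot columns, so the columns are linearly dependent.

no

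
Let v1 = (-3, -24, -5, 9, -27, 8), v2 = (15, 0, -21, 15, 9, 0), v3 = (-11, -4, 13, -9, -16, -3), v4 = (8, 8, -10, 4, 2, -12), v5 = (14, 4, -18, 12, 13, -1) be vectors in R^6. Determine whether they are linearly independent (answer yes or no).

Form the matrix with these vectors as rows and row reduce.
R2 ← R2 + (5)·R1: [0, -120, -46, 60, -126, 40]
R3 ← R3 − (11/3)·R1: [0, 84, 94/3, -42, 83, -97/3]
R4 ← R4 + (8/3)·R1: [0, -56, -70/3, 28, -70, 28/3]
R5 ← R5 + (14/3)·R1: [0, -108, -124/3, 54, -113, 109/3]
R3 ← R3 + (7/10)·R2: [0, 0, -13/15, 0, -26/5, -13/3]
R4 ← R4 − (7/15)·R2: [0, 0, -28/15, 0, -56/5, -28/3]
R5 ← R5 − (9/10)·R2: [0, 0, 1/15, 0, 2/5, 1/3]
R4 ← R4 − (28/13)·R3: [0, 0, 0, 0, 0, 0]
R5 ← R5 + (1/13)·R3: [0, 0, 0, 0, 0, 0]
3 nonzero rows, so the 5 vectors span a space of dimension 3.
Since 3 < 5, the vectors are linearly dependent.

no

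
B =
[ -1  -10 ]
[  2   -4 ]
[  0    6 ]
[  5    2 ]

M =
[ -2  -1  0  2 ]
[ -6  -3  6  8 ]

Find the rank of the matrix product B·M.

2

First compute BM:
[[ 62,  31, -60, -82],
 [ 20,  10, -24, -28],
 [-36, -18,  36,  48],
 [-22, -11,  12,  26]]
Now row reduce the product.
R2 ← R2 − (10/31)·R1: [0, 0, -144/31, -48/31]
R3 ← R3 + (18/31)·R1: [0, 0, 36/31, 12/31]
R4 ← R4 + (11/31)·R1: [0, 0, -288/31, -96/31]
R3 ← R3 + (1/4)·R2: [0, 0, 0, 0]
R4 ← R4 − (2)·R2: [0, 0, 0, 0]
2 nonzero rows, so rank(BM) = 2.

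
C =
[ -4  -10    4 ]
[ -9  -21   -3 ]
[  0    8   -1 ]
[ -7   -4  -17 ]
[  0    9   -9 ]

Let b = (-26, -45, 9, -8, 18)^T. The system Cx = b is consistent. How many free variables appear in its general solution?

Row reduce the augmented matrix [C | b].
R2 ← R2 − (9/4)·R1: [0, 3/2, -12, 27/2]
R4 ← R4 − (7/4)·R1: [0, 27/2, -24, 75/2]
R3 ← R3 − (16/3)·R2: [0, 0, 63, -63]
R4 ← R4 − (9)·R2: [0, 0, 84, -84]
R5 ← R5 − (6)·R2: [0, 0, 63, -63]
R4 ← R4 − (4/3)·R3: [0, 0, 0, 0]
R5 ← R5 − R3: [0, 0, 0, 0]
The echelon form has 3 nonzero rows, and every pivot lies in the first 3 columns, so rank(C) = rank([C|b]) = 3.
The system is consistent.
Free variables = (unknowns) − (rank) = 3 − 3 = 0.

0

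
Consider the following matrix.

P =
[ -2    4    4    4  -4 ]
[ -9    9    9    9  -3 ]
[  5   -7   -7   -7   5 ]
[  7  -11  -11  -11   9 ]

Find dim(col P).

2

Row reduce to echelon form.
R2 ← R2 − (9/2)·R1: [0, -9, -9, -9, 15]
R3 ← R3 + (5/2)·R1: [0, 3, 3, 3, -5]
R4 ← R4 + (7/2)·R1: [0, 3, 3, 3, -5]
R3 ← R3 + (1/3)·R2: [0, 0, 0, 0, 0]
R4 ← R4 + (1/3)·R2: [0, 0, 0, 0, 0]
Echelon form has 2 nonzero rows, so rank(P) = 2.
The column space has dimension equal to the rank: 2.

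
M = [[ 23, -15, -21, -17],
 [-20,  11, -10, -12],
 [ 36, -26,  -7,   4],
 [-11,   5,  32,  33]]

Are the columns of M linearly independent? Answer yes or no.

Row reduce M to echelon form.
R2 ← R2 + (20/23)·R1: [0, -47/23, -650/23, -616/23]
R3 ← R3 − (36/23)·R1: [0, -58/23, 595/23, 704/23]
R4 ← R4 + (11/23)·R1: [0, -50/23, 505/23, 572/23]
R3 ← R3 − (58/47)·R2: [0, 0, 2855/47, 2992/47]
R4 ← R4 − (50/47)·R2: [0, 0, 2445/47, 2508/47]
R4 ← R4 − (489/571)·R3: [0, 0, 0, -660/571]
4 pivots among 4 columns.
Every column is a pivot column, so the columns are linearly independent.

yes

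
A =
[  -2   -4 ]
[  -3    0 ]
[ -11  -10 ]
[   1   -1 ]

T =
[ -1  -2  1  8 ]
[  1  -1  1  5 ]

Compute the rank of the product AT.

First compute AT:
[[ -2,   8,  -6, -36],
 [  3,   6,  -3, -24],
 [  1,  32, -21, -138],
 [ -2,  -1,   0,   3]]
Now row reduce the product.
R2 ← R2 + (3/2)·R1: [0, 18, -12, -78]
R3 ← R3 + (1/2)·R1: [0, 36, -24, -156]
R4 ← R4 − R1: [0, -9, 6, 39]
R3 ← R3 − (2)·R2: [0, 0, 0, 0]
R4 ← R4 + (1/2)·R2: [0, 0, 0, 0]
2 nonzero rows, so rank(AT) = 2.

2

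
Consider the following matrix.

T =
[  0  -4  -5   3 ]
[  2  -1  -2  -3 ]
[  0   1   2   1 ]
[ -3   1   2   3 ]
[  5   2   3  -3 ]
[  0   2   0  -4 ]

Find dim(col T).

4

Row reduce to echelon form.
Swap R1 ↔ R2
R4 ← R4 + (3/2)·R1: [0, -1/2, -1, -3/2]
R5 ← R5 − (5/2)·R1: [0, 9/2, 8, 9/2]
R3 ← R3 + (1/4)·R2: [0, 0, 3/4, 7/4]
R4 ← R4 − (1/8)·R2: [0, 0, -3/8, -15/8]
R5 ← R5 + (9/8)·R2: [0, 0, 19/8, 63/8]
R6 ← R6 + (1/2)·R2: [0, 0, -5/2, -5/2]
R4 ← R4 + (1/2)·R3: [0, 0, 0, -1]
R5 ← R5 − (19/6)·R3: [0, 0, 0, 7/3]
R6 ← R6 + (10/3)·R3: [0, 0, 0, 10/3]
R5 ← R5 + (7/3)·R4: [0, 0, 0, 0]
R6 ← R6 + (10/3)·R4: [0, 0, 0, 0]
Echelon form has 4 nonzero rows, so rank(T) = 4.
The column space has dimension equal to the rank: 4.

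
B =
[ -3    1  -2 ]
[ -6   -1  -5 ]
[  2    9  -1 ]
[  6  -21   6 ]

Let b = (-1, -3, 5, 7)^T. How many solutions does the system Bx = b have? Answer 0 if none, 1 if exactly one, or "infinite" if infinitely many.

0

Row reduce the augmented matrix [B | b].
R2 ← R2 − (2)·R1: [0, -3, -1, -1]
R3 ← R3 + (2/3)·R1: [0, 29/3, -7/3, 13/3]
R4 ← R4 + (2)·R1: [0, -19, 2, 5]
R3 ← R3 + (29/9)·R2: [0, 0, -50/9, 10/9]
R4 ← R4 − (19/3)·R2: [0, 0, 25/3, 34/3]
R4 ← R4 + (3/2)·R3: [0, 0, 0, 13]
The echelon form has 4 nonzero rows; the last pivot sits in the augmented column, so rank(B) = 3 but rank([B|b]) = 4.
Since the ranks differ, the system is inconsistent.
It has no solutions.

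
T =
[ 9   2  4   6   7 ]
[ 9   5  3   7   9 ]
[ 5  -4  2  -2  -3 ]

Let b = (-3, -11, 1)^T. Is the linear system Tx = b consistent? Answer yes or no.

Row reduce the augmented matrix [T | b].
R2 ← R2 − R1: [0, 3, -1, 1, 2, -8]
R3 ← R3 − (5/9)·R1: [0, -46/9, -2/9, -16/3, -62/9, 8/3]
R3 ← R3 + (46/27)·R2: [0, 0, -52/27, -98/27, -94/27, -296/27]
The echelon form has 3 nonzero rows, and every pivot lies in the first 5 columns, so rank(T) = rank([T|b]) = 3.
The system is consistent.

yes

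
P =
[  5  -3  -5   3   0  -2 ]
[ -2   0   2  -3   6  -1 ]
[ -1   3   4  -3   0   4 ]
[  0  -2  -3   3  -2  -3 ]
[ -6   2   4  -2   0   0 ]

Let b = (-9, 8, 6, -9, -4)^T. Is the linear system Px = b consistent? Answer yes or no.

no

Row reduce the augmented matrix [P | b].
R2 ← R2 + (2/5)·R1: [0, -6/5, 0, -9/5, 6, -9/5, 22/5]
R3 ← R3 + (1/5)·R1: [0, 12/5, 3, -12/5, 0, 18/5, 21/5]
R5 ← R5 + (6/5)·R1: [0, -8/5, -2, 8/5, 0, -12/5, -74/5]
R3 ← R3 + (2)·R2: [0, 0, 3, -6, 12, 0, 13]
R4 ← R4 − (5/3)·R2: [0, 0, -3, 6, -12, 0, -49/3]
R5 ← R5 − (4/3)·R2: [0, 0, -2, 4, -8, 0, -62/3]
R4 ← R4 + R3: [0, 0, 0, 0, 0, 0, -10/3]
R5 ← R5 + (2/3)·R3: [0, 0, 0, 0, 0, 0, -12]
R5 ← R5 − (18/5)·R4: [0, 0, 0, 0, 0, 0, 0]
The echelon form has 4 nonzero rows; the last pivot sits in the augmented column, so rank(P) = 3 but rank([P|b]) = 4.
Since the ranks differ, the system is inconsistent.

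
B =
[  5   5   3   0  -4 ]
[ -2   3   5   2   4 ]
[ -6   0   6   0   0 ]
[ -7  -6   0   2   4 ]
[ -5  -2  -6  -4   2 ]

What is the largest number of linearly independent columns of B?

5

Row reduce to echelon form.
R2 ← R2 + (2/5)·R1: [0, 5, 31/5, 2, 12/5]
R3 ← R3 + (6/5)·R1: [0, 6, 48/5, 0, -24/5]
R4 ← R4 + (7/5)·R1: [0, 1, 21/5, 2, -8/5]
R5 ← R5 + R1: [0, 3, -3, -4, -2]
R3 ← R3 − (6/5)·R2: [0, 0, 54/25, -12/5, -192/25]
R4 ← R4 − (1/5)·R2: [0, 0, 74/25, 8/5, -52/25]
R5 ← R5 − (3/5)·R2: [0, 0, -168/25, -26/5, -86/25]
R4 ← R4 − (37/27)·R3: [0, 0, 0, 44/9, 76/9]
R5 ← R5 + (28/9)·R3: [0, 0, 0, -38/3, -82/3]
R5 ← R5 + (57/22)·R4: [0, 0, 0, 0, -60/11]
Echelon form has 5 nonzero rows, so rank(B) = 5.
The rank gives the maximum number of linearly independent columns: 5.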